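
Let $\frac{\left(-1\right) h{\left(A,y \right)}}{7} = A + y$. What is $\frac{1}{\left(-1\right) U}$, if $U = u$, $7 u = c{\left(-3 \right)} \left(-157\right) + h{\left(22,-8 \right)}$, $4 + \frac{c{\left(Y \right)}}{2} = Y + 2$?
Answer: $- \frac{7}{1472} \approx -0.0047554$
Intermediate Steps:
$c{\left(Y \right)} = -4 + 2 Y$ ($c{\left(Y \right)} = -8 + 2 \left(Y + 2\right) = -8 + 2 \left(2 + Y\right) = -8 + \left(4 + 2 Y\right) = -4 + 2 Y$)
$h{\left(A,y \right)} = - 7 A - 7 y$ ($h{\left(A,y \right)} = - 7 \left(A + y\right) = - 7 A - 7 y$)
$u = \frac{1472}{7}$ ($u = \frac{\left(-4 + 2 \left(-3\right)\right) \left(-157\right) - 98}{7} = \frac{\left(-4 - 6\right) \left(-157\right) + \left(-154 + 56\right)}{7} = \frac{\left(-10\right) \left(-157\right) - 98}{7} = \frac{1570 - 98}{7} = \frac{1}{7} \cdot 1472 = \frac{1472}{7} \approx 210.29$)
$U = \frac{1472}{7} \approx 210.29$
$\frac{1}{\left(-1\right) U} = \frac{1}{\left(-1\right) \frac{1472}{7}} = \frac{1}{- \frac{1472}{7}} = - \frac{7}{1472}$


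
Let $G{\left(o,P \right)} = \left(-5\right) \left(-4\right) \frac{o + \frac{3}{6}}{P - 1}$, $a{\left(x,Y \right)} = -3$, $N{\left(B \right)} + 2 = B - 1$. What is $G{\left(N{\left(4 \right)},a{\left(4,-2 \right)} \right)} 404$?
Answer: $-3030$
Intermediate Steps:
$N{\left(B \right)} = -3 + B$ ($N{\left(B \right)} = -2 + \left(B - 1\right) = -2 + \left(-1 + B\right) = -3 + B$)
$G{\left(o,P \right)} = \frac{20 \left(\frac{1}{2} + o\right)}{-1 + P}$ ($G{\left(o,P \right)} = 20 \frac{o + 3 \cdot \frac{1}{6}}{-1 + P} = 20 \frac{o + \frac{1}{2}}{-1 + P} = 20 \frac{\frac{1}{2} + o}{-1 + P} = \frac{20 \left(\frac{1}{2} + o\right)}{-1 + P}$)
$G{\left(N{\left(4 \right)},a{\left(4,-2 \right)} \right)} 404 = \frac{10 \left(1 + 2 \left(-3 + 4\right)\right)}{-1 - 3} \cdot 404 = \frac{10 \left(1 + 2 \cdot 1\right)}{-4} \cdot 404 = 10 \left(- \frac{1}{4}\right) \left(1 + 2\right) 404 = 10 \left(- \frac{1}{4}\right) 3 \cdot 404 = \left(- \frac{15}{2}\right) 404 = -3030$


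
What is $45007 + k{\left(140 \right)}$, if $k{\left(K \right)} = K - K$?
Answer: $45007$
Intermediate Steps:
$k{\left(K \right)} = 0$
$45007 + k{\left(140 \right)} = 45007 + 0 = 45007$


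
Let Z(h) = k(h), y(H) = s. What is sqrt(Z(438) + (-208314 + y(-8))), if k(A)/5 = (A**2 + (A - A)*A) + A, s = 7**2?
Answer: sqrt(753145) ≈ 867.84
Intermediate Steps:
s = 49
y(H) = 49
k(A) = 5*A + 5*A**2 (k(A) = 5*((A**2 + (A - A)*A) + A) = 5*((A**2 + 0*A) + A) = 5*((A**2 + 0) + A) = 5*(A**2 + A) = 5*(A + A**2) = 5*A + 5*A**2)
Z(h) = 5*h*(1 + h)
sqrt(Z(438) + (-208314 + y(-8))) = sqrt(5*438*(1 + 438) + (-208314 + 49)) = sqrt(5*438*439 - 208265) = sqrt(961410 - 208265) = sqrt(753145)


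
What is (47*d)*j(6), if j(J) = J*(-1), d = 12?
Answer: -3384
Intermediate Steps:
j(J) = -J
(47*d)*j(6) = (47*12)*(-1*6) = 564*(-6) = -3384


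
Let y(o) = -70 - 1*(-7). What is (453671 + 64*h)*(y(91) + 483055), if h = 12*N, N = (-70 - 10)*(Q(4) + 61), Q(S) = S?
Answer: -1709757387568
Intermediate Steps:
N = -5200 (N = (-70 - 10)*(4 + 61) = -80*65 = -5200)
y(o) = -63 (y(o) = -70 + 7 = -63)
h = -62400 (h = 12*(-5200) = -62400)
(453671 + 64*h)*(y(91) + 483055) = (453671 + 64*(-62400))*(-63 + 483055) = (453671 - 3993600)*482992 = -3539929*482992 = -1709757387568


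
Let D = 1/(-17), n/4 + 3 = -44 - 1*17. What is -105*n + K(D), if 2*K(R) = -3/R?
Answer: 53811/2 ≈ 26906.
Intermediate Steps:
n = -256 (n = -12 + 4*(-44 - 1*17) = -12 + 4*(-44 - 17) = -12 + 4*(-61) = -12 - 244 = -256)
D = -1/17 ≈ -0.058824
K(R) = -3/(2*R) (K(R) = (-3/R)/2 = -3/(2*R))
-105*n + K(D) = -105*(-256) - 3/(2*(-1/17)) = 26880 - 3/2*(-17) = 26880 + 51/2 = 53811/2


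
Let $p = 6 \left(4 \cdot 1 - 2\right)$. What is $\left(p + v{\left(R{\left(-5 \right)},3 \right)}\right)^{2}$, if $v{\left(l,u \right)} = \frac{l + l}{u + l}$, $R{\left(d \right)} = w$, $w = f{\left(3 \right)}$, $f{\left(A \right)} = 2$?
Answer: $\frac{4096}{25} \approx 163.84$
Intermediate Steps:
$w = 2$
$R{\left(d \right)} = 2$
$v{\left(l,u \right)} = \frac{2 l}{l + u}$
$p = 12$ ($p = 6 \left(4 - 2\right) = 6 \cdot 2 = 12$)
$\left(p + v{\left(R{\left(-5 \right)},3 \right)}\right)^{2} = \left(12 + 2 \cdot 2 \frac{1}{2 + 3}\right)^{2} = \left(12 + 2 \cdot 2 \cdot \frac{1}{5}\right)^{2} = \left(12 + \frac{4}{5}\right)^{2} = \left(\frac{64}{5}\right)^{2} = \frac{4096}{25}$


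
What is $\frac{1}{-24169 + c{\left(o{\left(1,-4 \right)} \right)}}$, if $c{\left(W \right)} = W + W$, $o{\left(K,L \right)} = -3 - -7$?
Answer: $- \frac{1}{24161} \approx -4.1389 \cdot 10^{-5}$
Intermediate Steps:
$o{\left(K,L \right)} = 4$ ($o{\left(K,L \right)} = -3 + 7 = 4$)
$c{\left(W \right)} = 2 W$
$\frac{1}{-24169 + c{\left(o{\left(1,-4 \right)} \right)}} = \frac{1}{-24169 + 2 \cdot 4} = \frac{1}{-24169 + 8} = \frac{1}{-24161} = - \frac{1}{24161}$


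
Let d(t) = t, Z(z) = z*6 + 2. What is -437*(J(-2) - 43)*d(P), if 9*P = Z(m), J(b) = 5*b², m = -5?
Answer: -281428/9 ≈ -31270.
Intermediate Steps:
Z(z) = 2 + 6*z (Z(z) = 6*z + 2 = 2 + 6*z)
P = -28/9 (P = (2 + 6*(-5))/9 = (2 - 30)/9 = (⅑)*(-28) = -28/9 ≈ -3.1111)
-437*(J(-2) - 43)*d(P) = -437*(5*(-2)² - 43)*(-28)/9 = -437*(5*4 - 43)*(-28)/9 = -437*(20 - 43)*(-28)/9 = -(-10051)*(-28)/9 = -437*644/9 = -281428/9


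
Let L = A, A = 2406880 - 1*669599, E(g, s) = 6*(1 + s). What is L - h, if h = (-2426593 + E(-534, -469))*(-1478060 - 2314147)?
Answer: -9212789740726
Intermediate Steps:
E(g, s) = 6 + 6*s
A = 1737281 (A = 2406880 - 669599 = 1737281)
L = 1737281
h = 9212791478007 (h = (-2426593 + (6 + 6*(-469)))*(-1478060 - 2314147) = (-2426593 + (6 - 2814))*(-3792207) = (-2426593 - 2808)*(-3792207) = -2429401*(-3792207) = 9212791478007)
L - h = 1737281 - 1*9212791478007 = 1737281 - 9212791478007 = -9212789740726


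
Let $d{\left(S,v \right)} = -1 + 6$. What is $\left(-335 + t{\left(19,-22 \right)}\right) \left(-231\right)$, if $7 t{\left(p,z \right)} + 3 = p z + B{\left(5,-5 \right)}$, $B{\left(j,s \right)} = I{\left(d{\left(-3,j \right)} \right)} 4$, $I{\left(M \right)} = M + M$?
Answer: $89958$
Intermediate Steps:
$d{\left(S,v \right)} = 5$
$I{\left(M \right)} = 2 M$
$B{\left(j,s \right)} = 40$ ($B{\left(j,s \right)} = 2 \cdot 5 \cdot 4 = 10 \cdot 4 = 40$)
$t{\left(p,z \right)} = \frac{37}{7} + \frac{p z}{7}$ ($t{\left(p,z \right)} = - \frac{3}{7} + \frac{p z + 40}{7} = - \frac{3}{7} + \frac{40 + p z}{7} = - \frac{3}{7} + \left(\frac{40}{7} + \frac{p z}{7}\right) = \frac{37}{7} + \frac{p z}{7}$)
$\left(-335 + t{\left(19,-22 \right)}\right) \left(-231\right) = \left(-335 + \left(\frac{37}{7} + \frac{1}{7} \cdot 19 \left(-22\right)\right)\right) \left(-231\right) = \left(-335 + \left(\frac{37}{7} - \frac{418}{7}\right)\right) \left(-231\right) = \left(-335 - \frac{381}{7}\right) \left(-231\right) = \left(- \frac{2726}{7}\right) \left(-231\right) = 89958$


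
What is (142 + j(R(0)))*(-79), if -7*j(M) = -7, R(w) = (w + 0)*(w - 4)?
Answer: -11297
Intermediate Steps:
R(w) = w*(-4 + w)
j(M) = 1 (j(M) = -1/7*(-7) = 1)
(142 + j(R(0)))*(-79) = (142 + 1)*(-79) = 143*(-79) = -11297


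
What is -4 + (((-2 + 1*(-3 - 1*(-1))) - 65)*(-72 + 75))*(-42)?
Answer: 8690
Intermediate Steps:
-4 + (((-2 + 1*(-3 - 1*(-1))) - 65)*(-72 + 75))*(-42) = -4 + (((-2 + 1*(-3 + 1)) - 65)*3)*(-42) = -4 + (((-2 + 1*(-2)) - 65)*3)*(-42) = -4 + (((-2 - 2) - 65)*3)*(-42) = -4 + ((-4 - 65)*3)*(-42) = -4 - 69*3*(-42) = -4 - 207*(-42) = -4 + 8694 = 8690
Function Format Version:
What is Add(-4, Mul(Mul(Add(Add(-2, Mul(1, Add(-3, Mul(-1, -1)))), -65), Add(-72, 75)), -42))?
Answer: 8690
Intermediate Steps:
Add(-4, Mul(Mul(Add(Add(-2, Mul(1, Add(-3, Mul(-1, -1)))), -65), Add(-72, 75)), -42)) = Add(-4, Mul(Mul(Add(Add(-2, Mul(1, Add(-3, 1))), -65), 3), -42)) = Add(-4, Mul(Mul(Add(Add(-2, Mul(1, -2)), -65), 3), -42)) = Add(-4, Mul(Mul(Add(Add(-2, -2), -65), 3), -42)) = Add(-4, Mul(Mul(Add(-4, -65), 3), -42)) = Add(-4, Mul(Mul(-69, 3), -42)) = Add(-4, Mul(-207, -42)) = Add(-4, 8694) = 8690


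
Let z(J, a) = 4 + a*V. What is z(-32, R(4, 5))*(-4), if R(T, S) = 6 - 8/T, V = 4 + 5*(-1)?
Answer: 0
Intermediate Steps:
V = -1 (V = 4 - 5 = -1)
R(T, S) = 6 - 8/T
z(J, a) = 4 - a (z(J, a) = 4 + a*(-1) = 4 - a)
z(-32, R(4, 5))*(-4) = (4 - (6 - 8/4))*(-4) = (4 - (6 - 8*1/4))*(-4) = (4 - (6 - 2))*(-4) = (4 - 1*4)*(-4) = (4 - 4)*(-4) = 0*(-4) = 0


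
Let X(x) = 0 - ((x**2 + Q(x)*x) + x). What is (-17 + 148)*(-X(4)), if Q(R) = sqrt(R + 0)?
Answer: 3668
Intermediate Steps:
Q(R) = sqrt(R)
X(x) = -x - x**2 - x**(3/2) (X(x) = 0 - ((x**2 + sqrt(x)*x) + x) = 0 - ((x**2 + x**(3/2)) + x) = 0 - (x + x**2 + x**(3/2)) = 0 + (-x - x**2 - x**(3/2)) = -x - x**2 - x**(3/2))
(-17 + 148)*(-X(4)) = (-17 + 148)*(-(-1)*4*(1 + 4 + sqrt(4))) = 131*(-(-1)*4*(1 + 4 + 2)) = 131*(-(-1)*4*7) = 131*(-1*(-28)) = 131*28 = 3668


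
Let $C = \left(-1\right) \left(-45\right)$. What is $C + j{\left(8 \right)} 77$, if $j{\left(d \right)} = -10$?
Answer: $-725$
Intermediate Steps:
$C = 45$
$C + j{\left(8 \right)} 77 = 45 - 770 = -725$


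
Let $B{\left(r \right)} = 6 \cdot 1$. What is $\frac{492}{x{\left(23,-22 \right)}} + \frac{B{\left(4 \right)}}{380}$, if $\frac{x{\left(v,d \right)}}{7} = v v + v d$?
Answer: $\frac{93963}{30590} \approx 3.0717$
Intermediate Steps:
$B{\left(r \right)} = 6$
$x{\left(v,d \right)} = 7 v^{2} + 7 d v$ ($x{\left(v,d \right)} = 7 \left(v v + v d\right) = 7 \left(v^{2} + d v\right) = 7 v^{2} + 7 d v$)
$\frac{492}{x{\left(23,-22 \right)}} + \frac{B{\left(4 \right)}}{380} = \frac{492}{7 \cdot 23 \left(-22 + 23\right)} + \frac{6}{380} = \frac{492}{7 \cdot 23 \cdot 1} + 6 \cdot \frac{1}{380} = \frac{492}{161} + \frac{3}{190} = \frac{93963}{30590}$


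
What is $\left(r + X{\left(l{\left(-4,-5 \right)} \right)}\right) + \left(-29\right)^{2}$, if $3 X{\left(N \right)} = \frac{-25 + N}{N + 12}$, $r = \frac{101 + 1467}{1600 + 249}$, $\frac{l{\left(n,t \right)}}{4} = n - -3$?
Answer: $\frac{37304227}{44376} \approx 840.64$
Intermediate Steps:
$l{\left(n,t \right)} = 12 + 4 n$ ($l{\left(n,t \right)} = 4 \left(n - -3\right) = 4 \left(n + 3\right) = 4 \left(3 + n\right) = 12 + 4 n$)
$r = \frac{1568}{1849} \approx 0.84803$
$X{\left(N \right)} = \frac{-25 + N}{3 \left(12 + N\right)}$ ($X{\left(N \right)} = \frac{\left(-25 + N\right) \frac{1}{N + 12}}{3} = \frac{\left(-25 + N\right) \frac{1}{12 + N}}{3} = \frac{\frac{1}{12 + N} \left(-25 + N\right)}{3} = \frac{-25 + N}{3 \left(12 + N\right)}$)
$\left(r + X{\left(l{\left(-4,-5 \right)} \right)}\right) + \left(-29\right)^{2} = \left(\frac{1568}{1849} + \frac{-25 + \left(12 + 4 \left(-4\right)\right)}{3 \left(12 + \left(12 + 4 \left(-4\right)\right)\right)}\right) + \left(-29\right)^{2} = \left(\frac{1568}{1849} + \frac{-25 + \left(12 - 16\right)}{3 \left(12 + \left(12 - 16\right)\right)}\right) + 841 = \left(\frac{1568}{1849} + \frac{-25 - 4}{3 \left(12 - 4\right)}\right) + 841 = \left(\frac{1568}{1849} + \frac{1}{3} \cdot \frac{1}{8} \left(-29\right)\right) + 841 = \left(\frac{1568}{1849} - \frac{29}{24}\right) + 841 = - \frac{15989}{44376} + 841 = \frac{37304227}{44376}$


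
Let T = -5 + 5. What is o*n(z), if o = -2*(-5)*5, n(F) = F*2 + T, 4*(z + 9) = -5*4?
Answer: -1400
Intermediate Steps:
T = 0
z = -14 (z = -9 + (-5*4)/4 = -9 + (1/4)*(-20) = -9 - 5 = -14)
n(F) = 2*F (n(F) = F*2 + 0 = 2*F + 0 = 2*F)
o = 50 (o = 10*5 = 50)
o*n(z) = 50*(2*(-14)) = 50*(-28) = -1400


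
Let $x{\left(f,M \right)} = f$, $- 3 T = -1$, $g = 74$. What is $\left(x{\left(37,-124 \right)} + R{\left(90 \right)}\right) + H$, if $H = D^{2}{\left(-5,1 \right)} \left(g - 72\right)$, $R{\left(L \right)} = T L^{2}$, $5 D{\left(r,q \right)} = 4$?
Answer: $\frac{68457}{25} \approx 2738.3$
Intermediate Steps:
$D{\left(r,q \right)} = \frac{4}{5}$ ($D{\left(r,q \right)} = \frac{1}{5} \cdot 4 = \frac{4}{5}$)
$T = \frac{1}{3}$ ($T = \left(- \frac{1}{3}\right) \left(-1\right) = \frac{1}{3} \approx 0.33333$)
$R{\left(L \right)} = \frac{L^{2}}{3}$
$H = \frac{32}{25}$ ($H = \left(\frac{4}{5}\right)^{2} \left(74 - 72\right) = \frac{16}{25} \cdot 2 = \frac{32}{25} \approx 1.28$)
$\left(x{\left(37,-124 \right)} + R{\left(90 \right)}\right) + H = \left(37 + \frac{90^{2}}{3}\right) + \frac{32}{25} = \left(37 + \frac{1}{3} \cdot 8100\right) + \frac{32}{25} = \left(37 + 2700\right) + \frac{32}{25} = 2737 + \frac{32}{25} = \frac{68457}{25}$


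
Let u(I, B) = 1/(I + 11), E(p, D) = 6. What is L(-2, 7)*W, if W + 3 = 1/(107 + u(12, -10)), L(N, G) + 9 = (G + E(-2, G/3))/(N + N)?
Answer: 360787/9848 ≈ 36.636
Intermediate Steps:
u(I, B) = 1/(11 + I)
L(N, G) = -9 + (6 + G)/(2*N) (L(N, G) = -9 + (G + 6)/(N + N) = -9 + (6 + G)/((2*N)) = -9 + (6 + G)*(1/(2*N)) = -9 + (6 + G)/(2*N))
W = -7363/2462 (W = -3 + 1/(107 + 1/(11 + 12)) = -3 + 1/(107 + 1/23) = -3 + 1/(2462/23) = -3 + 23/2462 = -7363/2462 ≈ -2.9907)
L(-2, 7)*W = ((1/2)*(6 + 7 - 18*(-2))/(-2))*(-7363/2462) = ((1/2)*(-1/2)*(6 + 7 + 36))*(-7363/2462) = ((1/2)*(-1/2)*49)*(-7363/2462) = -49/4*(-7363/2462) = 360787/9848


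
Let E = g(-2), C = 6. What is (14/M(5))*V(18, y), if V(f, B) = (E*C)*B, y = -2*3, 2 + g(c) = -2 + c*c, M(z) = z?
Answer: 0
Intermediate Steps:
g(c) = -4 + c**2 (g(c) = -2 + (-2 + c*c) = -2 + (-2 + c**2) = -4 + c**2)
y = -6
E = 0 (E = -4 + (-2)**2 = -4 + 4 = 0)
V(f, B) = 0 (V(f, B) = (0*6)*B = 0*B = 0)
(14/M(5))*V(18, y) = (14/5)*0 = 0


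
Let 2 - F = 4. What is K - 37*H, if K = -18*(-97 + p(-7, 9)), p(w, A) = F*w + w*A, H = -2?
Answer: 2702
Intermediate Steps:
F = -2 (F = 2 - 1*4 = 2 - 4 = -2)
p(w, A) = -2*w + A*w (p(w, A) = -2*w + w*A = -2*w + A*w)
K = 2628 (K = -18*(-97 - 7*(-2 + 9)) = -18*(-97 - 7*7) = -18*(-97 - 49) = -18*(-146) = 2628)
K - 37*H = 2628 - 37*(-2) = 2628 - 1*(-74) = 2628 + 74 = 2702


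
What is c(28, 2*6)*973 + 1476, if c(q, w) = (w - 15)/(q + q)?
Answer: 11391/8 ≈ 1423.9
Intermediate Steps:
c(q, w) = (-15 + w)/(2*q) (c(q, w) = (-15 + w)/((2*q)) = (-15 + w)*(1/(2*q)) = (-15 + w)/(2*q))
c(28, 2*6)*973 + 1476 = ((½)*(-15 + 2*6)/28)*973 + 1476 = ((½)*(1/28)*(-15 + 12))*973 + 1476 = ((½)*(1/28)*(-3))*973 + 1476 = -3/56*973 + 1476 = -417/8 + 1476 = 11391/8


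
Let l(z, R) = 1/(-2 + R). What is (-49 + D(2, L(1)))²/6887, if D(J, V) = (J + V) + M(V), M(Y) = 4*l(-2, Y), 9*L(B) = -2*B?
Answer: 4866436/13946175 ≈ 0.34894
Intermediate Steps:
L(B) = -2*B/9 (L(B) = (-2*B)/9 = -2*B/9)
M(Y) = 4/(-2 + Y)
D(J, V) = J + V + 4/(-2 + V) (D(J, V) = (J + V) + 4/(-2 + V) = J + V + 4/(-2 + V))
(-49 + D(2, L(1)))²/6887 = (-49 + (4 + (-2 - 2/9*1)*(2 - 2/9*1))/(-2 - 2/9*1))²/6887 = (-49 + (4 + (-2 - 2/9)*(2 - 2/9))/(-2 - 2/9))²*(1/6887) = (-49 + (4 - 20/9*16/9)/(-20/9))²*(1/6887) = (-49 - 9*(4 - 320/81)/20)²*(1/6887) = (-49 - 9/20*4/81)²*(1/6887) = (-49 - 1/45)²*(1/6887) = (-2206/45)²*(1/6887) = (4866436/2025)*(1/6887) = 4866436/13946175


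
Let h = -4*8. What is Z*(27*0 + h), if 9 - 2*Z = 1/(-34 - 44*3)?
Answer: -11960/83 ≈ -144.10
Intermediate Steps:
Z = 1495/332 (Z = 9/2 - 1/(2*(-34 - 44*3)) = 9/2 - 1/(2*(-34 - 132)) = 9/2 - ½/(-166) = 9/2 - ½*(-1/166) = 9/2 + 1/332 = 1495/332 ≈ 4.5030)
h = -32
Z*(27*0 + h) = 1495*(27*0 - 32)/332 = 1495*(0 - 32)/332 = (1495/332)*(-32) = -11960/83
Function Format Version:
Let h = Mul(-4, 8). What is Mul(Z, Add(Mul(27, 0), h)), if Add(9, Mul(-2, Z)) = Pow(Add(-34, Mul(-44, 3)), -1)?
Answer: Rational(-11960, 83) ≈ -144.10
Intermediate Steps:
Z = Rational(1495, 332) (Z = Add(Rational(9, 2), Mul(Rational(-1, 2), Pow(Add(-34, Mul(-44, 3)), -1))) = Add(Rational(9, 2), Mul(Rational(-1, 2), Pow(Add(-34, -132), -1))) = Add(Rational(9, 2), Mul(Rational(-1, 2), Pow(-166, -1))) = Add(Rational(9, 2), Mul(Rational(-1, 2), Rational(-1, 166))) = Add(Rational(9, 2), Rational(1, 332)) = Rational(1495, 332) ≈ 4.5030)
h = -32
Mul(Z, Add(Mul(27, 0), h)) = Mul(Rational(1495, 332), Add(Mul(27, 0), -32)) = Mul(Rational(1495, 332), Add(0, -32)) = Mul(Rational(1495, 332), -32) = Rational(-11960, 83)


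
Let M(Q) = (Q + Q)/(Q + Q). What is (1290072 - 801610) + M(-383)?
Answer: 488463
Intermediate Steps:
M(Q) = 1 (M(Q) = (2*Q)/((2*Q)) = (2*Q)*(1/(2*Q)) = 1)
(1290072 - 801610) + M(-383) = (1290072 - 801610) + 1 = 488462 + 1 = 488463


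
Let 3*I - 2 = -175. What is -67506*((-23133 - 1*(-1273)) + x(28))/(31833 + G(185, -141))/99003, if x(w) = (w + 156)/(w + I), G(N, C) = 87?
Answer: 5473870273/11718985110 ≈ 0.46709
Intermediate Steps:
I = -173/3 (I = ⅔ + (⅓)*(-175) = ⅔ - 175/3 = -173/3 ≈ -57.667)
x(w) = (156 + w)/(-173/3 + w) (x(w) = (w + 156)/(w - 173/3) = (156 + w)/(-173/3 + w))
-67506*((-23133 - 1*(-1273)) + x(28))/(31833 + G(185, -141))/99003 = -67506*((-23133 - 1*(-1273)) + 3*(156 + 28)/(-173 + 3*28))/(31833 + 87)/99003 = -(-12297343/266 + 776319/(665*(-173 + 84)))*(1/99003) = -67506/(31920/(-21860 + 3*184/(-89)))*(1/99003) = -67506/(31920/(-21860 + 3*(-1/89)*184))*(1/99003) = -67506/(31920/(-21860 - 552/89))*(1/99003) = -67506/(31920/(-1946092/89))*(1/99003) = -67506/(31920*(-89/1946092))*(1/99003) = -67506/(-710220/486523)*(1/99003) = -67506*(-486523/710220)*(1/99003) = (5473870273/118370)*(1/99003) = 5473870273/11718985110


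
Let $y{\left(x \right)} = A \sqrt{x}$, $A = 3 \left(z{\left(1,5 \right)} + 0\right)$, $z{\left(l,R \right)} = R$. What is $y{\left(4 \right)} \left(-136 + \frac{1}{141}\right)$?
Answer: $- \frac{191750}{47} \approx -4079.8$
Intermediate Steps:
$A = 15$ ($A = 3 \left(5 + 0\right) = 3 \cdot 5 = 15$)
$y{\left(x \right)} = 15 \sqrt{x}$
$y{\left(4 \right)} \left(-136 + \frac{1}{141}\right) = 15 \sqrt{4} \left(-136 + \frac{1}{141}\right) = 15 \cdot 2 \left(-136 + \frac{1}{141}\right) = 30 \left(- \frac{19175}{141}\right) = - \frac{191750}{47}$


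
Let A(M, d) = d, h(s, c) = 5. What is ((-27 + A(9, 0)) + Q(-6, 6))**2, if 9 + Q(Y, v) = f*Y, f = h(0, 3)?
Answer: 4356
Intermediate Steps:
f = 5
Q(Y, v) = -9 + 5*Y
((-27 + A(9, 0)) + Q(-6, 6))**2 = ((-27 + 0) + (-9 + 5*(-6)))**2 = (-27 + (-9 - 30))**2 = (-27 - 39)**2 = (-66)**2 = 4356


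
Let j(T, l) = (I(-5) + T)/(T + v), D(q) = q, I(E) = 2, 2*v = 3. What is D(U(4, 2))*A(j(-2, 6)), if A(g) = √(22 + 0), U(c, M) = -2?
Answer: -2*√22 ≈ -9.3808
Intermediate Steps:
v = 3/2 (v = (½)*3 = 3/2 ≈ 1.5000)
j(T, l) = (2 + T)/(3/2 + T) (j(T, l) = (2 + T)/(T + 3/2) = (2 + T)/(3/2 + T))
A(g) = √22
D(U(4, 2))*A(j(-2, 6)) = -2*√22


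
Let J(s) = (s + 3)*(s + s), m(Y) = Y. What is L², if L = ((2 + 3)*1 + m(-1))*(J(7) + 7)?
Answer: 345744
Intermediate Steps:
J(s) = 2*s*(3 + s) (J(s) = (3 + s)*(2*s) = 2*s*(3 + s))
L = 588 (L = ((2 + 3)*1 - 1)*(2*7*(3 + 7) + 7) = (5*1 - 1)*(2*7*10 + 7) = (5 - 1)*(140 + 7) = 4*147 = 588)
L² = 588² = 345744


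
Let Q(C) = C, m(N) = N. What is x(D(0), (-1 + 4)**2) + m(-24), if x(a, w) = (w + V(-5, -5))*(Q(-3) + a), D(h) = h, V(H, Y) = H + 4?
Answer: -48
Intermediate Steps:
V(H, Y) = 4 + H
x(a, w) = (-1 + w)*(-3 + a) (x(a, w) = (w + (4 - 5))*(-3 + a) = (w - 1)*(-3 + a) = (-1 + w)*(-3 + a))
x(D(0), (-1 + 4)**2) + m(-24) = (3 - 1*0 - 3*(-1 + 4)**2 + 0*(-1 + 4)**2) - 24 = (3 + 0 - 3*3**2 + 0*3**2) - 24 = (3 + 0 - 3*9 + 0*9) - 24 = (3 + 0 - 27 + 0) - 24 = -24 - 24 = -48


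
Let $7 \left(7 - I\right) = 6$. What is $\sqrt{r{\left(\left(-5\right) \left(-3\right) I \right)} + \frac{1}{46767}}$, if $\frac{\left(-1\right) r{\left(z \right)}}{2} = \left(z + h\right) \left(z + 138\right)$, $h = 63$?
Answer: $\frac{i \sqrt{156184634182245}}{46767} \approx 267.23 i$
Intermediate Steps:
$I = \frac{43}{7}$ ($I = 7 - \frac{6}{7} = \frac{43}{7} \approx 6.1429$)
$r{\left(z \right)} = - 2 \left(63 + z\right) \left(138 + z\right)$ ($r{\left(z \right)} = - 2 \left(z + 63\right) \left(z + 138\right) = - 2 \left(63 + z\right) \left(138 + z\right)$)
$\sqrt{r{\left(\left(-5\right) \left(-3\right) I \right)} + \frac{1}{46767}} = \sqrt{\left(-17388 - 402 \left(-5\right) \left(-3\right) \frac{43}{7} - 2 \left(\left(-5\right) \left(-3\right) \frac{43}{7}\right)^{2}\right) + \frac{1}{46767}} = \sqrt{\left(-17388 - 402 \cdot 15 \cdot \frac{43}{7} - 2 \left(15 \cdot \frac{43}{7}\right)^{2}\right) + \frac{1}{46767}} = \sqrt{\left(-17388 - \frac{259290}{7} - 2 \left(\frac{645}{7}\right)^{2}\right) + \frac{1}{46767}} = \sqrt{\left(-17388 - \frac{259290}{7} - \frac{832050}{49}\right) + \frac{1}{46767}} = \sqrt{- \frac{3499092}{49} + \frac{1}{46767}} = \sqrt{- \frac{23377433645}{327369}} = \frac{i \sqrt{156184634182245}}{46767}$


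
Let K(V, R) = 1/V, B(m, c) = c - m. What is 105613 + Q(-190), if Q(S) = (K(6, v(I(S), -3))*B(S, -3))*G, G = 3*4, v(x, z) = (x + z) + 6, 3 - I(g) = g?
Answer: 105987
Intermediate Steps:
I(g) = 3 - g
v(x, z) = 6 + x + z
G = 12
Q(S) = -6 - 2*S (Q(S) = ((-3 - S)/6)*12 = (-½ - S/6)*12 = -6 - 2*S)
105613 + Q(-190) = 105613 + (-6 - 2*(-190)) = 105613 + (-6 + 380) = 105613 + 374 = 105987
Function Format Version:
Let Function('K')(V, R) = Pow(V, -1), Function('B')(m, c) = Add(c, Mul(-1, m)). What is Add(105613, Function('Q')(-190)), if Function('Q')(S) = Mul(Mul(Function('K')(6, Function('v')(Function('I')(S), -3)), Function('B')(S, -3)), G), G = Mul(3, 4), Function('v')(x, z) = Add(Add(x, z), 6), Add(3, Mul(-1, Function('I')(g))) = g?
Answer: 105987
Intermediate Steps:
Function('I')(g) = Add(3, Mul(-1, g))
Function('v')(x, z) = Add(6, x, z)
G = 12
Function('Q')(S) = Add(-6, Mul(-2, S)) (Function('Q')(S) = Mul(Mul(Pow(6, -1), Add(-3, Mul(-1, S))), 12) = Mul(Mul(Rational(1, 6), Add(-3, Mul(-1, S))), 12) = Mul(Add(Rational(-1, 2), Mul(Rational(-1, 6), S)), 12) = Add(-6, Mul(-2, S)))
Add(105613, Function('Q')(-190)) = Add(105613, Add(-6, Mul(-2, -190))) = Add(105613, Add(-6, 380)) = Add(105613, 374) = 105987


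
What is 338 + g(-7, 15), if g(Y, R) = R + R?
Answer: 368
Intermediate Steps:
g(Y, R) = 2*R
338 + g(-7, 15) = 338 + 2*15 = 338 + 30 = 368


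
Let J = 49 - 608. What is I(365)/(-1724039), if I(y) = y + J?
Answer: 194/1724039 ≈ 0.00011253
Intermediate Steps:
J = -559
I(y) = -559 + y (I(y) = y - 559 = -559 + y)
I(365)/(-1724039) = (-559 + 365)/(-1724039) = -194*(-1/1724039) = 194/1724039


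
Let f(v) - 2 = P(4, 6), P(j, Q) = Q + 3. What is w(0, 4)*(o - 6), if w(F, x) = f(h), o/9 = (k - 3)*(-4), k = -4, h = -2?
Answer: 2706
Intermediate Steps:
P(j, Q) = 3 + Q
f(v) = 11 (f(v) = 2 + (3 + 6) = 2 + 9 = 11)
o = 252 (o = 9*((-4 - 3)*(-4)) = 9*(-7*(-4)) = 9*28 = 252)
w(F, x) = 11
w(0, 4)*(o - 6) = 11*(252 - 6) = 11*246 = 2706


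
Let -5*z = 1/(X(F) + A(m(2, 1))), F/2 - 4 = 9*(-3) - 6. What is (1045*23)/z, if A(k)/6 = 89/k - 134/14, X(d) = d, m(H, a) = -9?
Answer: 441042250/21 ≈ 2.1002e+7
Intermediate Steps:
F = -58 (F = 8 + 2*(9*(-3) - 6) = 8 + 2*(-27 - 6) = 8 + 2*(-33) = 8 - 66 = -58)
A(k) = -402/7 + 534/k (A(k) = 6*(89/k - 134/14) = 6*(89/k - 134*1/14) = 6*(89/k - 67/7) = 6*(-67/7 + 89/k) = -402/7 + 534/k)
z = 21/18350 (z = -1/(5*(-58 + (-402/7 + 534/(-9)))) = -1/(5*(-58 + (-402/7 + 534*(-1/9)))) = -1/(5*(-58 + (-402/7 - 178/3))) = -1/(5*(-58 - 2452/21)) = -1/(5*(-3670/21)) = -1/5*(-21/3670) = 21/18350 ≈ 0.0011444)
(1045*23)/z = (1045*23)/(21/18350) = 24035*(18350/21) = 441042250/21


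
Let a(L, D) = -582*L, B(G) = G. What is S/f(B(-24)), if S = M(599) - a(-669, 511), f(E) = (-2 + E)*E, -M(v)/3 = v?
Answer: -130385/208 ≈ -626.85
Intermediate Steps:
M(v) = -3*v
f(E) = E*(-2 + E)
S = -391155 (S = -3*599 - (-582)*(-669) = -1797 - 1*389358 = -1797 - 389358 = -391155)
S/f(B(-24)) = -391155*(-1/(24*(-2 - 24))) = -391155/((-24*(-26))) = -391155/624 = -391155*1/624 = -130385/208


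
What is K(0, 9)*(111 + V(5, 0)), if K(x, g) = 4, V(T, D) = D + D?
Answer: 444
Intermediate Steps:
V(T, D) = 2*D
K(0, 9)*(111 + V(5, 0)) = 4*(111 + 2*0) = 4*(111 + 0) = 4*111 = 444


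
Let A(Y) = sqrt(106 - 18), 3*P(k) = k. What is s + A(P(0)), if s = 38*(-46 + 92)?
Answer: 1748 + 2*sqrt(22) ≈ 1757.4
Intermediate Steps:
P(k) = k/3
s = 1748 (s = 38*46 = 1748)
A(Y) = 2*sqrt(22) (A(Y) = sqrt(88) = 2*sqrt(22))
s + A(P(0)) = 1748 + 2*sqrt(22)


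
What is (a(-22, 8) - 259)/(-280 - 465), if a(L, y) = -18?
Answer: 277/745 ≈ 0.37181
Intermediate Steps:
(a(-22, 8) - 259)/(-280 - 465) = (-18 - 259)/(-280 - 465) = -277/(-745) = -277*(-1/745) = 277/745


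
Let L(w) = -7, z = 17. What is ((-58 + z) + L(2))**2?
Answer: 2304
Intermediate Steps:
((-58 + z) + L(2))**2 = ((-58 + 17) - 7)**2 = (-41 - 7)**2 = (-48)**2 = 2304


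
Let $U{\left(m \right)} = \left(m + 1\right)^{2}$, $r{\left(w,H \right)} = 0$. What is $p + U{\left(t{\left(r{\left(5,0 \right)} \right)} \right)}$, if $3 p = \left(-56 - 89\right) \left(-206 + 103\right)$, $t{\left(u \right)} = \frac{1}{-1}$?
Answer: $\frac{14935}{3} \approx 4978.3$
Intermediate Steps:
$t{\left(u \right)} = -1$
$U{\left(m \right)} = \left(1 + m\right)^{2}$
$p = \frac{14935}{3}$ ($p = \frac{\left(-56 - 89\right) \left(-206 + 103\right)}{3} = \frac{\left(-145\right) \left(-103\right)}{3} = \frac{1}{3} \cdot 14935 = \frac{14935}{3} \approx 4978.3$)
$p + U{\left(t{\left(r{\left(5,0 \right)} \right)} \right)} = \frac{14935}{3} + \left(1 - 1\right)^{2} = \frac{14935}{3} + 0^{2} = \frac{14935}{3} + 0 = \frac{14935}{3}$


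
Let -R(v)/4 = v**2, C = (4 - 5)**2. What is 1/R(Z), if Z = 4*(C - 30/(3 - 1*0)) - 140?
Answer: -1/123904 ≈ -8.0708e-6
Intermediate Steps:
C = 1 (C = (-1)**2 = 1)
Z = -176 (Z = 4*(1 - 30/(3 - 1*0)) - 140 = 4*(1 - 30/(3 + 0)) - 140 = 4*(1 - 30/3) - 140 = 4*(1 - 5*2) - 140 = 4*(1 - 10) - 140 = 4*(-9) - 140 = -36 - 140 = -176)
R(v) = -4*v**2
1/R(Z) = 1/(-4*(-176)**2) = 1/(-4*30976) = 1/(-123904) = -1/123904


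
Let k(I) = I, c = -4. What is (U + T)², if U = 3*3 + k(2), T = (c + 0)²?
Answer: 729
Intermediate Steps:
T = 16 (T = (-4 + 0)² = (-4)² = 16)
U = 11 (U = 3*3 + 2 = 9 + 2 = 11)
(U + T)² = (11 + 16)² = 27² = 729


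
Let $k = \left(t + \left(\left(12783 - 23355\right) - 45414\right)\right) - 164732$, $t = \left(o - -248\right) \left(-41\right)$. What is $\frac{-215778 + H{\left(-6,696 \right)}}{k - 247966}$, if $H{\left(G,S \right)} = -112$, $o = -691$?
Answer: $\frac{215890}{450521} \approx 0.4792$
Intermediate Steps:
$t = 18163$ ($t = \left(-691 - -248\right) \left(-41\right) = \left(-691 + 248\right) \left(-41\right) = \left(-443\right) \left(-41\right) = 18163$)
$k = -202555$ ($k = \left(18163 + \left(\left(12783 - 23355\right) - 45414\right)\right) - 164732 = \left(18163 - 55986\right) - 164732 = -37823 - 164732 = -202555$)
$\frac{-215778 + H{\left(-6,696 \right)}}{k - 247966} = \frac{-215778 - 112}{-202555 - 247966} = - \frac{215890}{-450521} = \left(-215890\right) \left(- \frac{1}{450521}\right) = \frac{215890}{450521}$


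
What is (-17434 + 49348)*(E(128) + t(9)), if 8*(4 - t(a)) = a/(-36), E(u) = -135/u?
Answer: 6079617/64 ≈ 94994.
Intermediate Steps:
t(a) = 4 + a/288 (t(a) = 4 - a/(8*(-36)) = 4 - a*(-1)/(8*36) = 4 - (-1)*a/288 = 4 + a/288)
(-17434 + 49348)*(E(128) + t(9)) = (-17434 + 49348)*(-135/128 + (4 + (1/288)*9)) = 31914*(-135*1/128 + (4 + 1/32)) = 31914*(-135/128 + 129/32) = 31914*(381/128) = 6079617/64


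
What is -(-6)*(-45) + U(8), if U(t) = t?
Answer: -262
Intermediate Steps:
-(-6)*(-45) + U(8) = -(-6)*(-45) + 8 = -6*45 + 8 = -270 + 8 = -262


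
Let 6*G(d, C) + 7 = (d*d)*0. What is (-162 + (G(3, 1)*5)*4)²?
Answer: 309136/9 ≈ 34348.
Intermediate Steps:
G(d, C) = -7/6 (G(d, C) = -7/6 + ((d*d)*0)/6 = -7/6 + (d²*0)/6 = -7/6 + (⅙)*0 = -7/6 + 0 = -7/6)
(-162 + (G(3, 1)*5)*4)² = (-162 - 7/6*5*4)² = (-162 - 35/6*4)² = (-162 - 70/3)² = (-556/3)² = 309136/9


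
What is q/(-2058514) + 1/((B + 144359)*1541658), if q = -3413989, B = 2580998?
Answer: 3586027093784125387/2162246854612851921 ≈ 1.6585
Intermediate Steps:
q/(-2058514) + 1/((B + 144359)*1541658) = -3413989/(-2058514) + 1/((2580998 + 144359)*1541658) = -3413989*(-1/2058514) + (1/1541658)/2725357 = 3413989/2058514 + (1/2725357)*(1/1541658) = 3413989/2058514 + 1/4201568421906 = 3586027093784125387/2162246854612851921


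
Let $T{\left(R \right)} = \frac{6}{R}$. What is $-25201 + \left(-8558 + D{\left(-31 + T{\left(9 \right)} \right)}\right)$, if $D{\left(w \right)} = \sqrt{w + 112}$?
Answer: $-33759 + \frac{7 \sqrt{15}}{3} \approx -33750.0$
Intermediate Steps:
$D{\left(w \right)} = \sqrt{112 + w}$
$-25201 + \left(-8558 + D{\left(-31 + T{\left(9 \right)} \right)}\right) = -25201 - \left(8558 - \sqrt{112 - \left(31 - \frac{6}{9}\right)}\right) = -25201 - \left(8558 - \sqrt{112 + \left(-31 + 6 \cdot \frac{1}{9}\right)}\right) = -25201 - \left(8558 - \sqrt{112 + \left(-31 + \frac{2}{3}\right)}\right) = -25201 - \left(8558 - \sqrt{112 - \frac{91}{3}}\right) = -25201 - \left(8558 - \sqrt{\frac{245}{3}}\right) = -25201 - \left(8558 - \frac{7 \sqrt{15}}{3}\right) = -33759 + \frac{7 \sqrt{15}}{3}$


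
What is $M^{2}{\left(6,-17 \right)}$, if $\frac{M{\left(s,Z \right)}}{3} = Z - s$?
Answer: $4761$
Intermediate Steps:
$M{\left(s,Z \right)} = - 3 s + 3 Z$ ($M{\left(s,Z \right)} = 3 \left(Z - s\right) = - 3 s + 3 Z$)
$M^{2}{\left(6,-17 \right)} = \left(\left(-3\right) 6 + 3 \left(-17\right)\right)^{2} = \left(-18 - 51\right)^{2} = \left(-69\right)^{2} = 4761$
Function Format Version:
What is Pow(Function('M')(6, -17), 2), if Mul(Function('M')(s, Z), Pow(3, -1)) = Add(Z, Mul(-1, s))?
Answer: 4761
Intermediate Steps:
Function('M')(s, Z) = Add(Mul(-3, s), Mul(3, Z)) (Function('M')(s, Z) = Mul(3, Add(Z, Mul(-1, s))) = Add(Mul(-3, s), Mul(3, Z)))
Pow(Function('M')(6, -17), 2) = Pow(Add(Mul(-3, 6), Mul(3, -17)), 2) = Pow(Add(-18, -51), 2) = Pow(-69, 2) = 4761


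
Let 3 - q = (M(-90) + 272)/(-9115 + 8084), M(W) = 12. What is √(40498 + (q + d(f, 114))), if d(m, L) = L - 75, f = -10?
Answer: 4*√2693295734/1031 ≈ 201.35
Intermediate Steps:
d(m, L) = -75 + L
q = 3377/1031 (q = 3 - (12 + 272)/(-9115 + 8084) = 3 - 284/(-1031) = 3 - 284*(-1)/1031 = 3 - 1*(-284/1031) = 3 + 284/1031 = 3377/1031 ≈ 3.2755)
√(40498 + (q + d(f, 114))) = √(40498 + (3377/1031 + (-75 + 114))) = √(40498 + (3377/1031 + 39)) = √(40498 + 43586/1031) = √(41797024/1031) = 4*√2693295734/1031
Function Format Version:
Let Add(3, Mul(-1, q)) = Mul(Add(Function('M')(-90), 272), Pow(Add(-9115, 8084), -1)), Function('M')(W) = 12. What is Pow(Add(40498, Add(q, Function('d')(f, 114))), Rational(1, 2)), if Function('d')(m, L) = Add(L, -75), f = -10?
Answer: Mul(Rational(4, 1031), Pow(2693295734, Rational(1, 2))) ≈ 201.35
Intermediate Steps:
Function('d')(m, L) = Add(-75, L)
q = Rational(3377, 1031) (q = Add(3, Mul(-1, Mul(Add(12, 272), Pow(Add(-9115, 8084), -1)))) = Add(3, Mul(-1, Mul(284, Pow(-1031, -1)))) = Add(3, Mul(-1, Mul(284, Rational(-1, 1031)))) = Add(3, Mul(-1, Rational(-284, 1031))) = Add(3, Rational(284, 1031)) = Rational(3377, 1031) ≈ 3.2755)
Pow(Add(40498, Add(q, Function('d')(f, 114))), Rational(1, 2)) = Pow(Add(40498, Add(Rational(3377, 1031), Add(-75, 114))), Rational(1, 2)) = Pow(Add(40498, Add(Rational(3377, 1031), 39)), Rational(1, 2)) = Pow(Add(40498, Rational(43586, 1031)), Rational(1, 2)) = Pow(Rational(41797024, 1031), Rational(1, 2)) = Mul(Rational(4, 1031), Pow(2693295734, Rational(1, 2)))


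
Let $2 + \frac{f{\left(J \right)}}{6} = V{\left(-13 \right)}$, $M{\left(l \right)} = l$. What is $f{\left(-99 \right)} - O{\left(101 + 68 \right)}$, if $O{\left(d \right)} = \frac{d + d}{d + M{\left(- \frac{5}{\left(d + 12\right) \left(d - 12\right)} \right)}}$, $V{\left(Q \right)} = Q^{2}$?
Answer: $\frac{2401233995}{2401234} \approx 1000.0$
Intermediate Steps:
$f{\left(J \right)} = 1002$ ($f{\left(J \right)} = -12 + 6 \left(-13\right)^{2} = -12 + 6 \cdot 169 = -12 + 1014 = 1002$)
$O{\left(d \right)} = \frac{2 d}{d - \frac{5}{\left(-12 + d\right) \left(12 + d\right)}}$ ($O{\left(d \right)} = \frac{d + d}{d - \frac{5}{\left(d + 12\right) \left(d - 12\right)}} = \frac{2 d}{d - \frac{5}{\left(12 + d\right) \left(-12 + d\right)}} = \frac{2 d}{d - \frac{5}{\left(-12 + d\right) \left(12 + d\right)}}$)
$f{\left(-99 \right)} - O{\left(101 + 68 \right)} = 1002 - \frac{2 \left(101 + 68\right) \left(-144 + \left(101 + 68\right)^{2}\right)}{-5 + \left(101 + 68\right) \left(-144 + \left(101 + 68\right)^{2}\right)} = 1002 - 2 \cdot 169 \frac{1}{-5 + 169 \left(-144 + 169^{2}\right)} \left(-144 + 169^{2}\right) = 1002 - 2 \cdot 169 \frac{1}{-5 + 169 \left(-144 + 28561\right)} \left(-144 + 28561\right) = 1002 - 2 \cdot 169 \frac{1}{-5 + 169 \cdot 28417} \cdot 28417 = 1002 - 2 \cdot 169 \frac{1}{-5 + 4802473} \cdot 28417 = 1002 - 2 \cdot 169 \cdot \frac{1}{4802468} \cdot 28417 = 1002 - \frac{4802473}{2401234} = \frac{2401233995}{2401234}$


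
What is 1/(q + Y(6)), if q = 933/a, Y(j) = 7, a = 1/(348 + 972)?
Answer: 1/1231567 ≈ 8.1197e-7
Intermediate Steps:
a = 1/1320 ≈ 0.00075758
q = 1231560 (q = 933/(1/1320) = 933*1320 = 1231560)
1/(q + Y(6)) = 1/(1231560 + 7) = 1/1231567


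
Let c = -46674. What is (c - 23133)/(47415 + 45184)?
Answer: -69807/92599 ≈ -0.75386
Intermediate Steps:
(c - 23133)/(47415 + 45184) = (-46674 - 23133)/(47415 + 45184) = -69807/92599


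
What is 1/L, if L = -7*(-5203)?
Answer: 1/36421 ≈ 2.7457e-5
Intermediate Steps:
L = 36421
1/L = 1/36421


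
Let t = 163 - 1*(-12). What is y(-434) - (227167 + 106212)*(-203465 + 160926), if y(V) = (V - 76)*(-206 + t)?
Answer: 14181625091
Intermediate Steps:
t = 175 (t = 163 + 12 = 175)
y(V) = 2356 - 31*V (y(V) = (V - 76)*(-206 + 175) = (-76 + V)*(-31) = 2356 - 31*V)
y(-434) - (227167 + 106212)*(-203465 + 160926) = (2356 - 31*(-434)) - (227167 + 106212)*(-203465 + 160926) = (2356 + 13454) - 333379*(-42539) = 15810 - 1*(-14181609281) = 15810 + 14181609281 = 14181625091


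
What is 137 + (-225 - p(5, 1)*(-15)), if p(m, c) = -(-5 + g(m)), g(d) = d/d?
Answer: -28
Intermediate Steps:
g(d) = 1
p(m, c) = 4 (p(m, c) = -(-5 + 1) = -1*(-4) = 4)
137 + (-225 - p(5, 1)*(-15)) = 137 + (-225 - 4*(-15)) = 137 + (-225 - 1*(-60)) = 137 + (-225 + 60) = 137 - 165 = -28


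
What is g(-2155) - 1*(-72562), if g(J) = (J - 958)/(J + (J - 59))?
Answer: 317026491/4369 ≈ 72563.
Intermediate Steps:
g(J) = (-958 + J)/(-59 + 2*J) (g(J) = (-958 + J)/(J + (-59 + J)) = (-958 + J)/(-59 + 2*J))
g(-2155) - 1*(-72562) = (-958 - 2155)/(-59 + 2*(-2155)) - 1*(-72562) = -3113/(-59 - 4310) + 72562 = -3113/(-4369) + 72562 = -1/4369*(-3113) + 72562 = 3113/4369 + 72562 = 317026491/4369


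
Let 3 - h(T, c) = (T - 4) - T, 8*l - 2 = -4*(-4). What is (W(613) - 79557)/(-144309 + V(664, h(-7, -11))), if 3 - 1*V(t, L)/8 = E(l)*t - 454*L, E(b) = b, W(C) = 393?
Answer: 79164/130813 ≈ 0.60517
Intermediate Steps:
l = 9/4 (l = ¼ + (-4*(-4))/8 = ¼ + (⅛)*16 = ¼ + 2 = 9/4 ≈ 2.2500)
h(T, c) = 7 (h(T, c) = 3 - ((T - 4) - T) = 3 - ((-4 + T) - T) = 3 - 1*(-4) = 3 + 4 = 7)
V(t, L) = 24 - 18*t + 3632*L (V(t, L) = 24 - 8*(9*t/4 - 454*L) = 24 - 8*(-454*L + 9*t/4) = 24 + (-18*t + 3632*L) = 24 - 18*t + 3632*L)
(W(613) - 79557)/(-144309 + V(664, h(-7, -11))) = (393 - 79557)/(-144309 + (24 - 18*664 + 3632*7)) = -79164/(-144309 + (24 - 11952 + 25424)) = -79164/(-144309 + 13496) = -79164/(-130813) = -79164*(-1/130813) = 79164/130813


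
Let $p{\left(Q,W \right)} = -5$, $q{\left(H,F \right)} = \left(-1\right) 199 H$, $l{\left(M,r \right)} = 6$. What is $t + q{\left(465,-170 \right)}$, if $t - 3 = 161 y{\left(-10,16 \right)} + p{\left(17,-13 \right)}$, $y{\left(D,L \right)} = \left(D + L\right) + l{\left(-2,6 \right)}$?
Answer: $-90605$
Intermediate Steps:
$q{\left(H,F \right)} = - 199 H$
$y{\left(D,L \right)} = 6 + D + L$ ($y{\left(D,L \right)} = \left(D + L\right) + 6 = 6 + D + L$)
$t = 1930$ ($t = 3 - \left(5 - 161 \left(6 - 10 + 16\right)\right) = 3 + \left(161 \cdot 12 - 5\right) = 3 + \left(1932 - 5\right) = 3 + 1927 = 1930$)
$t + q{\left(465,-170 \right)} = 1930 - 92535 = -90605$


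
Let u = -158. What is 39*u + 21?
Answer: -6141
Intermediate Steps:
39*u + 21 = 39*(-158) + 21 = -6162 + 21 = -6141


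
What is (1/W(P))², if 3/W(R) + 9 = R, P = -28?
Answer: 1369/9 ≈ 152.11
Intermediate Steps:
W(R) = 3/(-9 + R)
(1/W(P))² = (1/(3/(-9 - 28)))² = (1/(3/(-37)))² = (1/(3*(-1/37)))² = (1/(-3/37))² = (-37/3)² = 1369/9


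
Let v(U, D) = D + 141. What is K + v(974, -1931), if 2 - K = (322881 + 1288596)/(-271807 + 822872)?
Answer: -986915697/551065 ≈ -1790.9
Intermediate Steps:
v(U, D) = 141 + D
K = -509347/551065 (K = 2 - (322881 + 1288596)/(-271807 + 822872) = 2 - 1611477/551065 = -509347/551065 ≈ -0.92430)
K + v(974, -1931) = -509347/551065 + (141 - 1931) = -509347/551065 - 1790 = -986915697/551065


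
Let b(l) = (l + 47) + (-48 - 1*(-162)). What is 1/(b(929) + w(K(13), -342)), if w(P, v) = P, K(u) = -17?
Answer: 1/1073 ≈ 0.00093197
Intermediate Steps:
b(l) = 161 + l (b(l) = (47 + l) + (-48 + 162) = (47 + l) + 114 = 161 + l)
1/(b(929) + w(K(13), -342)) = 1/((161 + 929) - 17) = 1/(1090 - 17) = 1/1073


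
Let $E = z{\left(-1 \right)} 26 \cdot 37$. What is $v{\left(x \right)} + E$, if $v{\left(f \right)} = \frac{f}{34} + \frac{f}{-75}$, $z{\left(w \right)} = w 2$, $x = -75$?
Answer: $- \frac{65457}{34} \approx -1925.2$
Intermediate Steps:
$z{\left(w \right)} = 2 w$
$E = -1924$ ($E = 2 \left(-1\right) 26 \cdot 37 = \left(-2\right) 26 \cdot 37 = \left(-52\right) 37 = -1924$)
$v{\left(f \right)} = \frac{41 f}{2550}$ ($v{\left(f \right)} = f \frac{1}{34} + f \left(- \frac{1}{75}\right) = \frac{f}{34} - \frac{f}{75} = \frac{41 f}{2550}$)
$v{\left(x \right)} + E = \frac{41}{2550} \left(-75\right) - 1924 = - \frac{41}{34} - 1924 = - \frac{65457}{34}$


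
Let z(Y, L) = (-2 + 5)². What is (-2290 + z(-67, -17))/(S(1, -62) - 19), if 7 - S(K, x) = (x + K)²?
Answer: 2281/3733 ≈ 0.61104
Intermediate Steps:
S(K, x) = 7 - (K + x)² (S(K, x) = 7 - (x + K)² = 7 - (K + x)²)
z(Y, L) = 9 (z(Y, L) = 3² = 9)
(-2290 + z(-67, -17))/(S(1, -62) - 19) = (-2290 + 9)/((7 - (1 - 62)²) - 19) = -2281/((7 - 1*(-61)²) - 19) = -2281/((7 - 1*3721) - 19) = -2281/((7 - 3721) - 19) = -2281/(-3714 - 19) = -2281/(-3733) = -2281*(-1/3733) = 2281/3733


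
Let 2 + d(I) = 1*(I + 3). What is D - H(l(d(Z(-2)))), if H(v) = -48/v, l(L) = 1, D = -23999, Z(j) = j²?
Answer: -23951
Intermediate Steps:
d(I) = 1 + I (d(I) = -2 + 1*(I + 3) = -2 + 1*(3 + I) = -2 + (3 + I) = 1 + I)
D - H(l(d(Z(-2)))) = -23999 - (-48)/1 = -23999 - (-48) = -23999 - 1*(-48) = -23999 + 48 = -23951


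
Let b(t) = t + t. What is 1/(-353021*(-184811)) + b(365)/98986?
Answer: 23813389920808/3229030424386283 ≈ 0.0073748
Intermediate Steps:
b(t) = 2*t
1/(-353021*(-184811)) + b(365)/98986 = 1/(-353021*(-184811)) + (2*365)/98986 = -1/353021*(-1/184811) + 730*(1/98986) = 1/65242164031 + 365/49493 = 23813389920808/3229030424386283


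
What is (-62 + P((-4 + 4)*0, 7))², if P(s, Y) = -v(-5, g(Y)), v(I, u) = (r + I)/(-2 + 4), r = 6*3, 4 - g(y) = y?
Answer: 18769/4 ≈ 4692.3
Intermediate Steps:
g(y) = 4 - y
r = 18
v(I, u) = 9 + I/2 (v(I, u) = (18 + I)/(-2 + 4) = (18 + I)/2 = (18 + I)*(½) = 9 + I/2)
P(s, Y) = -13/2 (P(s, Y) = -(9 + (½)*(-5)) = -(9 - 5/2) = -1*13/2 = -13/2)
(-62 + P((-4 + 4)*0, 7))² = (-62 - 13/2)² = (-137/2)² = 18769/4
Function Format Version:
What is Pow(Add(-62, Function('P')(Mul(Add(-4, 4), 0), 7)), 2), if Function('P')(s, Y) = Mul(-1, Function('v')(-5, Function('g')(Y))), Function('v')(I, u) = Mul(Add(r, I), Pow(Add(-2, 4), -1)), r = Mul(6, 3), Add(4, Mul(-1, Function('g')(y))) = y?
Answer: Rational(18769, 4) ≈ 4692.3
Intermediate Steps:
Function('g')(y) = Add(4, Mul(-1, y))
r = 18
Function('v')(I, u) = Add(9, Mul(Rational(1, 2), I)) (Function('v')(I, u) = Mul(Add(18, I), Pow(Add(-2, 4), -1)) = Mul(Add(18, I), Pow(2, -1)) = Mul(Add(18, I), Rational(1, 2)) = Add(9, Mul(Rational(1, 2), I)))
Function('P')(s, Y) = Rational(-13, 2) (Function('P')(s, Y) = Mul(-1, Add(9, Mul(Rational(1, 2), -5))) = Mul(-1, Add(9, Rational(-5, 2))) = Mul(-1, Rational(13, 2)) = Rational(-13, 2))
Pow(Add(-62, Function('P')(Mul(Add(-4, 4), 0), 7)), 2) = Pow(Add(-62, Rational(-13, 2)), 2) = Pow(Rational(-137, 2), 2) = Rational(18769, 4)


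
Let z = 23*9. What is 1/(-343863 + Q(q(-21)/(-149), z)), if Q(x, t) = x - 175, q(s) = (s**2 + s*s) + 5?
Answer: -149/51262549 ≈ -2.9066e-6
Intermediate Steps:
q(s) = 5 + 2*s**2 (q(s) = (s**2 + s**2) + 5 = 2*s**2 + 5 = 5 + 2*s**2)
z = 207
Q(x, t) = -175 + x
1/(-343863 + Q(q(-21)/(-149), z)) = 1/(-343863 + (-175 + (5 + 2*(-21)**2)/(-149))) = 1/(-343863 + (-175 + (5 + 2*441)*(-1/149))) = 1/(-343863 + (-175 + (5 + 882)*(-1/149))) = 1/(-343863 + (-175 + 887*(-1/149))) = 1/(-343863 + (-175 - 887/149)) = 1/(-343863 - 26962/149) = 1/(-51262549/149) = -149/51262549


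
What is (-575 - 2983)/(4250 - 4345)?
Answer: 3558/95 ≈ 37.453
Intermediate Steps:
(-575 - 2983)/(4250 - 4345) = -3558/(-95) = -3558*(-1/95) = 3558/95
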